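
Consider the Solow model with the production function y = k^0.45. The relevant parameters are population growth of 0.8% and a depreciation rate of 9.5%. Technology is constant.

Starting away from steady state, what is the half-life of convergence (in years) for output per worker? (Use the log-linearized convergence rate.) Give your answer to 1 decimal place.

Near the steady state the convergence rate is λ = (1 − α)(n + δ).
λ = (1 − 0.45) × 0.103 = 0.55 × 0.103 = 0.05665
Half-life = ln 2 / λ = 0.6931 / 0.05665 ≈ 12.23 years

t_½ ≈ 12.2 years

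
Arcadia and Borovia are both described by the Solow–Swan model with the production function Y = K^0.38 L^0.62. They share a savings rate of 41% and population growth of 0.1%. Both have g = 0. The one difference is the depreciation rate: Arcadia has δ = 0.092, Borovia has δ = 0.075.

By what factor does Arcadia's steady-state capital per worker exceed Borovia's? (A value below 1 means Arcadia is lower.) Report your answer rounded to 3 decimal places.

k*_A / k*_B ≈ 0.722

Steady-state k* = [s/(n + δ)]^(1/(1−α)), so the ratio is [ (s_A/(n + δ)_A) / (s_B/(n + δ)_B) ]^1.6129.
s_A/(n + δ)_A = 0.41/0.093 = 4.4086; s_B/(n + δ)_B = 0.41/0.076 = 5.3947.
Ratio = (4.4086/5.3947)^1.6129 = 0.8172^1.6129 ≈ 0.7221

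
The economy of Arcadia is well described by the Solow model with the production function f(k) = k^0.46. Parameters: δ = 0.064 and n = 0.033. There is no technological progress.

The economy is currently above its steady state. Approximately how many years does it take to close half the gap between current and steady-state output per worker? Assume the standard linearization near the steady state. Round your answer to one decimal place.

Near the steady state the convergence rate is λ = (1 − α)(n + δ).
λ = (1 − 0.46) × 0.097 = 0.54 × 0.097 = 0.05238
Half-life = ln 2 / λ = 0.6931 / 0.05238 ≈ 13.23 years

about 13.2 years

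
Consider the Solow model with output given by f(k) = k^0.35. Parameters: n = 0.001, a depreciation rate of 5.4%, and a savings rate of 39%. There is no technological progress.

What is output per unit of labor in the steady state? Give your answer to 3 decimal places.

Steady state requires s·f(k) = (n + δ)·k, i.e. s·k^α = (n + δ)·k.
Dividing both sides by k: k^(1−α) = s / (n + δ).
k^0.65 = 0.39 / (0.001 + 0.054) = 0.39 / 0.055 = 7.0909
k* = 7.0909^(1/0.65) ≈ 20.3597
y* = (k*)^α = 20.3597^0.35 ≈ 2.8712

y* = 2.871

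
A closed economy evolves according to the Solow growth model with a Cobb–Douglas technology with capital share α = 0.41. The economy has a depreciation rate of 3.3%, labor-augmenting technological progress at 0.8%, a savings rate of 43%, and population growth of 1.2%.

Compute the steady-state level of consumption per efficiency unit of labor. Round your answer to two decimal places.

c* ≈ 2.44

In steady state, investment equals break-even investment: s·k^α = (n + g + δ)·k.
Rearranging, k^(1−α) = s / (n + g + δ).
k^0.59 = 0.43 / (0.012 + 0.008 + 0.033) = 0.43 / 0.053 = 8.1132
k* = 8.1132^(1/0.59) ≈ 34.7539
y* = (k*)^α = 34.7539^0.41 ≈ 4.2836
c* = (1 − s)·y* = (1 − 0.43) × 4.2836 ≈ 2.4417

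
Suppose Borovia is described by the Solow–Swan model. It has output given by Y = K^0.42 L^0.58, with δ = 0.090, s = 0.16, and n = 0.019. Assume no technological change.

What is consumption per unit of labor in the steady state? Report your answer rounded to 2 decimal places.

c* ≈ 1.11

Steady state requires s·f(k) = (n + δ)·k, i.e. s·k^α = (n + δ)·k.
Dividing both sides by k: k^(1−α) = s / (n + δ).
k^0.58 = 0.16 / (0.019 + 0.090) = 0.16 / 0.109 = 1.4679
k* = 1.4679^(1/0.58) ≈ 1.9382
y* = (k*)^α = 1.9382^0.42 ≈ 1.3204
c* = (1 − s)·y* = (1 − 0.16) × 1.3204 ≈ 1.1091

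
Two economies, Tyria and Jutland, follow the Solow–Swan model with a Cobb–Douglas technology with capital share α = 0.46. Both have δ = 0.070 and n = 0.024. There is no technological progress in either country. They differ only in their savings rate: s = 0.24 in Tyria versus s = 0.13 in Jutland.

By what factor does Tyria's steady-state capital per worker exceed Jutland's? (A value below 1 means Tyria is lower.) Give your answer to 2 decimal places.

Steady-state k* = [s/(n + δ)]^(1/(1−α)), so the ratio is [ (s_T/(n + δ)_T) / (s_J/(n + δ)_J) ]^1.8519.
s_T/(n + δ)_T = 0.24/0.094 = 2.5532; s_J/(n + δ)_J = 0.13/0.094 = 1.3830.
Ratio = (2.5532/1.3830)^1.8519 = 1.8461^1.8519 ≈ 3.1123

k*_T / k*_J ≈ 3.11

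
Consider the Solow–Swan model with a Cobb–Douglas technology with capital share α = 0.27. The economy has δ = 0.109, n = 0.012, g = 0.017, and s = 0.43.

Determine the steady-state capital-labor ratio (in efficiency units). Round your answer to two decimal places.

Steady state requires s·f(k) = (n + g + δ)·k, i.e. s·k^α = (n + g + δ)·k.
Rearranging, k^(1−α) = s / (n + g + δ).
k^0.73 = 0.43 / (0.012 + 0.017 + 0.109) = 0.43 / 0.138 = 3.1159
k* = 3.1159^(1/0.73) ≈ 4.7440

k* ≈ 4.74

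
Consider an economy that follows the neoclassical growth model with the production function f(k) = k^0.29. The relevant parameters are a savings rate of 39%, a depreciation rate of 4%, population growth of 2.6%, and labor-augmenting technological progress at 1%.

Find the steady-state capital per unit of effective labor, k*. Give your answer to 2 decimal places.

At the steady state, Δk = 0, so s·k^α = (n + g + δ)·k.
Dividing both sides by k: k^(1−α) = s / (n + g + δ).
k^0.71 = 0.39 / (0.026 + 0.010 + 0.040) = 0.39 / 0.076 = 5.1316
k* = 5.1316^(1/0.71) ≈ 10.0082

k* = 10.01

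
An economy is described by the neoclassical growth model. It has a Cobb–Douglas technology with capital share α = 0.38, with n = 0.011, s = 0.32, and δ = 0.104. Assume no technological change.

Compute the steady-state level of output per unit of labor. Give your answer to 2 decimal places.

y* ≈ 1.87

Steady state requires s·f(k) = (n + δ)·k, i.e. s·k^α = (n + δ)·k.
Rearranging, k^(1−α) = s / (n + δ).
k^0.62 = 0.32 / (0.011 + 0.104) = 0.32 / 0.115 = 2.7826
k* = 2.7826^(1/0.62) ≈ 5.2102
y* = (k*)^α = 5.2102^0.38 ≈ 1.8724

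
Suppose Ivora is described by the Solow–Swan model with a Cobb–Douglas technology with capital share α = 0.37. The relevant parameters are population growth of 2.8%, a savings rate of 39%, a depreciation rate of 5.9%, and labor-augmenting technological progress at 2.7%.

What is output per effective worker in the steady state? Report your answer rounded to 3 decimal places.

y* ≈ 2.059

At the steady state, Δk = 0, so s·k^α = (n + g + δ)·k.
Dividing both sides by k: k^(1−α) = s / (n + g + δ).
k^0.63 = 0.39 / (0.028 + 0.027 + 0.059) = 0.39 / 0.114 = 3.4211
k* = 3.4211^(1/0.63) ≈ 7.0450
y* = (k*)^α = 7.0450^0.37 ≈ 2.0593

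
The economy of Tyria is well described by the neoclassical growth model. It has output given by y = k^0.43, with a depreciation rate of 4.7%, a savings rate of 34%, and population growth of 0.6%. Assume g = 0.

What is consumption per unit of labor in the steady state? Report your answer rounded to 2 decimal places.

c* ≈ 2.68

At the steady state, Δk = 0, so s·k^α = (n + δ)·k.
Dividing both sides by k: k^(1−α) = s / (n + δ).
k^0.57 = 0.34 / (0.006 + 0.047) = 0.34 / 0.053 = 6.4151
k* = 6.4151^(1/0.57) ≈ 26.0703
y* = (k*)^α = 26.0703^0.43 ≈ 4.0639
c* = (1 − s)·y* = (1 − 0.34) × 4.0639 ≈ 2.6822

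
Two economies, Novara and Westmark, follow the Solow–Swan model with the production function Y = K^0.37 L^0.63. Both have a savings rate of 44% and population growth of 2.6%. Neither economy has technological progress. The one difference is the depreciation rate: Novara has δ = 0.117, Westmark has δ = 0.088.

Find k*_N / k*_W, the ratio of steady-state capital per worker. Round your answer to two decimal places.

Steady-state k* = [s/(n + δ)]^(1/(1−α)), so the ratio is [ (s_N/(n + δ)_N) / (s_W/(n + δ)_W) ]^1.5873.
s_N/(n + δ)_N = 0.44/0.143 = 3.0769; s_W/(n + δ)_W = 0.44/0.114 = 3.8596.
Ratio = (3.0769/3.8596)^1.5873 = 0.7972^1.5873 ≈ 0.6978

ratio ≈ 0.70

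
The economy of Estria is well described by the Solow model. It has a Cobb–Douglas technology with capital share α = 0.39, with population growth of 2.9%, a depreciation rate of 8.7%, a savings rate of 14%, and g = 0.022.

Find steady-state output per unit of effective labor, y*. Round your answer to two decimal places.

At the steady state, Δk = 0, so s·k^α = (n + g + δ)·k.
Rearranging, k^(1−α) = s / (n + g + δ).
k^0.61 = 0.14 / (0.029 + 0.022 + 0.087) = 0.14 / 0.138 = 1.0145
k* = 1.0145^(1/0.61) ≈ 1.0239
y* = (k*)^α = 1.0239^0.39 ≈ 1.0093

y* ≈ 1.01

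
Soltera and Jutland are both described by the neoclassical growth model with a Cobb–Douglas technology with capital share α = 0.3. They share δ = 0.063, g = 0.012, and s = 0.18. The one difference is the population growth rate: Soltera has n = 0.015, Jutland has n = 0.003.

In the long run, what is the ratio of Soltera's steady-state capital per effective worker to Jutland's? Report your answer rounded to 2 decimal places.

Steady-state k* = [s/(n + g + δ)]^(1/(1−α)), so the ratio is [ (s_S/(n + g + δ)_S) / (s_J/(n + g + δ)_J) ]^1.4286.
s_S/(n + g + δ)_S = 0.18/0.090 = 2.0000; s_J/(n + g + δ)_J = 0.18/0.078 = 2.3077.
Ratio = (2.0000/2.3077)^1.4286 = 0.8667^1.4286 ≈ 0.8152

k*_S / k*_J ≈ 0.82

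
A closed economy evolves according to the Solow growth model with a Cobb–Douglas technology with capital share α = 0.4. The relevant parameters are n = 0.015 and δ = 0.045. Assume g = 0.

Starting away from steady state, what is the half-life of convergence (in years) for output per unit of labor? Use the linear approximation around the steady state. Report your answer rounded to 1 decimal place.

Near the steady state the convergence rate is λ = (1 − α)(n + δ).
λ = (1 − 0.4) × 0.060 = 0.6 × 0.060 = 0.0360
Half-life = ln 2 / λ = 0.6931 / 0.0360 ≈ 19.25 years

half-life ≈ 19.3 years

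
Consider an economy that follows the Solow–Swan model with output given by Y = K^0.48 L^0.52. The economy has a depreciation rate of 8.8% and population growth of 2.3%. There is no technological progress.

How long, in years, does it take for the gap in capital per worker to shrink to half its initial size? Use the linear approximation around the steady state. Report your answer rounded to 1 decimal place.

about 12.0 years

Near the steady state the convergence rate is λ = (1 − α)(n + δ).
λ = (1 − 0.48) × 0.111 = 0.52 × 0.111 = 0.05772
Half-life = ln 2 / λ = 0.6931 / 0.05772 ≈ 12.01 years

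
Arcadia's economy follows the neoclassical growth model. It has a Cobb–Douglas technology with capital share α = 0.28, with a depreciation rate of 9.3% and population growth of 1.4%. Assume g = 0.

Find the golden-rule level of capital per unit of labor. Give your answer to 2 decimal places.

k_gold ≈ 3.80

The golden rule sets f'(k) = n + δ, i.e. α·k^(α−1) = n + δ.
So k^(1−α) = α / (n + δ) = 0.28 / 0.107 = 2.6168.
k_gold = 2.6168^(1/0.72) ≈ 3.8040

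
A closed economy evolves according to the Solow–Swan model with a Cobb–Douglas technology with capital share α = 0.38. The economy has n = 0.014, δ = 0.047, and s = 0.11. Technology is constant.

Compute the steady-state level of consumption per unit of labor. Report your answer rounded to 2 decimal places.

Steady state requires s·f(k) = (n + δ)·k, i.e. s·k^α = (n + δ)·k.
Rearranging, k^(1−α) = s / (n + δ).
k^0.62 = 0.11 / (0.014 + 0.047) = 0.11 / 0.061 = 1.8033
k* = 1.8033^(1/0.62) ≈ 2.5883
y* = (k*)^α = 2.5883^0.38 ≈ 1.4353
c* = (1 − s)·y* = (1 − 0.11) × 1.4353 ≈ 1.2774

c* ≈ 1.28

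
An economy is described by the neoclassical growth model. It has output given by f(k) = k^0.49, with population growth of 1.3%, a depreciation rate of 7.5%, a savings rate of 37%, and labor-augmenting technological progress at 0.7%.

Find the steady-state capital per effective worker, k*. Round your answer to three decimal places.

In steady state, investment equals break-even investment: s·k^α = (n + g + δ)·k.
Dividing both sides by k: k^(1−α) = s / (n + g + δ).
k^0.51 = 0.37 / (0.013 + 0.007 + 0.075) = 0.37 / 0.095 = 3.8947
k* = 3.8947^(1/0.51) ≈ 14.3811

k* = 14.381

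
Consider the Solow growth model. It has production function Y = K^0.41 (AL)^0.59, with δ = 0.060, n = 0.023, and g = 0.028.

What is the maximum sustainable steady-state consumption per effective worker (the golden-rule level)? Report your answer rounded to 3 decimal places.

At the golden rule, f'(k) = n + g + δ, so α·k^(α−1) = n + g + δ and k_gold = (α/(n + g + δ))^(1/(1−α)).
k_gold = (0.41/0.111)^(1/0.59) = 3.6937^1.6949 ≈ 9.1578
c_gold = f(k_gold) − (n + g + δ)·k_gold = 2.4793 − 0.111×9.1578 ≈ 1.4628

c_gold ≈ 1.463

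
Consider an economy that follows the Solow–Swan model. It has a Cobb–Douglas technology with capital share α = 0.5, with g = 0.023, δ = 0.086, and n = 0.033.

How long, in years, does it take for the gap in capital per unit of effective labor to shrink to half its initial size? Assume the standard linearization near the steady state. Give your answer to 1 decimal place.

Near the steady state the convergence rate is λ = (1 − α)(n + g + δ).
λ = (1 − 0.5) × 0.142 = 0.5 × 0.142 = 0.0710
Half-life = ln 2 / λ = 0.6931 / 0.0710 ≈ 9.76 years

about 9.8 years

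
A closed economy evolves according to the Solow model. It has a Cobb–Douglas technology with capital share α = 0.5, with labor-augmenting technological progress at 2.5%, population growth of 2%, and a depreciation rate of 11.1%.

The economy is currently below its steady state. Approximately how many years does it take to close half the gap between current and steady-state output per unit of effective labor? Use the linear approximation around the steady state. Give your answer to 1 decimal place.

Near the steady state the convergence rate is λ = (1 − α)(n + g + δ).
λ = (1 − 0.5) × 0.156 = 0.5 × 0.156 = 0.0780
Half-life = ln 2 / λ = 0.6931 / 0.0780 ≈ 8.89 years

about 8.9 years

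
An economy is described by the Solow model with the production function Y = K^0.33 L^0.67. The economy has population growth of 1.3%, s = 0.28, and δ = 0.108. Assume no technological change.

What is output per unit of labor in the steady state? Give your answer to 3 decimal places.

In steady state, investment equals break-even investment: s·k^α = (n + δ)·k.
Rearranging, k^(1−α) = s / (n + δ).
k^0.67 = 0.28 / (0.013 + 0.108) = 0.28 / 0.121 = 2.3140
k* = 2.3140^(1/0.67) ≈ 3.4980
y* = (k*)^α = 3.4980^0.33 ≈ 1.5117

y* ≈ 1.512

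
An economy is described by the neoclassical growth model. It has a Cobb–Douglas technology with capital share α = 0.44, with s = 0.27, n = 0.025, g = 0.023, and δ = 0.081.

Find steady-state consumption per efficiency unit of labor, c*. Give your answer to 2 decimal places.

At the steady state, Δk = 0, so s·k^α = (n + g + δ)·k.
Rearranging, k^(1−α) = s / (n + g + δ).
k^0.56 = 0.27 / (0.025 + 0.023 + 0.081) = 0.27 / 0.129 = 2.0930
k* = 2.0930^(1/0.56) ≈ 3.7394
y* = (k*)^α = 3.7394^0.44 ≈ 1.7866
c* = (1 − s)·y* = (1 − 0.27) × 1.7866 ≈ 1.3042

c* = 1.30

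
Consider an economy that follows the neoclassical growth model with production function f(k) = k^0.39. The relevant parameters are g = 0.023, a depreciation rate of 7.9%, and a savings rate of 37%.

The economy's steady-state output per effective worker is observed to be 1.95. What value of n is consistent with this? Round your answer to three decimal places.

n ≈ 0.028

In steady state, investment equals break-even investment: s·k^α = (n + g + δ)·k.
Since y* = [s/(n + g + δ)]^(α/(1−α)), we have s/(n + g + δ) = (y*)^((1−α)/α) = 1.95^1.5641 = 2.8421.
Therefore n + g + δ = s / 2.8421 = 0.37 / 2.8421 = 0.1302, so n = 0.1302 − 0.102 = 0.0282.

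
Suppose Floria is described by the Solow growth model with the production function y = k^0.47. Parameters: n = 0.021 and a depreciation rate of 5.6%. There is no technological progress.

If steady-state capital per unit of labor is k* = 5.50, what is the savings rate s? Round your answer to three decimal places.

s ≈ 0.190

In steady state, investment equals break-even investment: s·k^α = (n + δ)·k.
So s / (n + δ) = (k*)^(1−α) = 5.50^0.53 = 2.4683.
Therefore s = 2.4683 × (n + δ) = 2.4683 × 0.077 = 0.1901.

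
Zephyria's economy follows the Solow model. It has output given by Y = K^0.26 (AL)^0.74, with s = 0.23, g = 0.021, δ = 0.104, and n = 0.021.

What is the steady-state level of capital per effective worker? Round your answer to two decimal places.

k* ≈ 1.85

At the steady state, Δk = 0, so s·k^α = (n + g + δ)·k.
Rearranging, k^(1−α) = s / (n + g + δ).
k^0.74 = 0.23 / (0.021 + 0.021 + 0.104) = 0.23 / 0.146 = 1.5753
k* = 1.5753^(1/0.74) ≈ 1.8480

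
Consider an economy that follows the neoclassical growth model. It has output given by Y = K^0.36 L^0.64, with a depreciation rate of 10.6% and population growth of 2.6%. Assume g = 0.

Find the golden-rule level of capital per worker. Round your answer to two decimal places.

k_gold ≈ 4.80

The golden rule sets f'(k) = n + δ, i.e. α·k^(α−1) = n + δ.
So k^(1−α) = α / (n + δ) = 0.36 / 0.132 = 2.7273.
k_gold = 2.7273^(1/0.64) ≈ 4.7955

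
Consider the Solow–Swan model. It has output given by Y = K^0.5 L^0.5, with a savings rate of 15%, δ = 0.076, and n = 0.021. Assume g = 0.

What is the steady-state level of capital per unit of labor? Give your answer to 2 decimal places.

At the steady state, Δk = 0, so s·k^α = (n + δ)·k.
Rearranging, k^(1−α) = s / (n + δ).
k^0.5 = 0.15 / (0.021 + 0.076) = 0.15 / 0.097 = 1.5464
k* = 1.5464^(1/0.5) ≈ 2.3914

k* = 2.39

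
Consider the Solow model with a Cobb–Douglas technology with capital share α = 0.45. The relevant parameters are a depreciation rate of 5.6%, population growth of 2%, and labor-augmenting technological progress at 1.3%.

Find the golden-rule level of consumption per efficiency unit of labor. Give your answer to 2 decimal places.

c_gold ≈ 2.07

At the golden rule, f'(k) = n + g + δ, so α·k^(α−1) = n + g + δ and k_gold = (α/(n + g + δ))^(1/(1−α)).
k_gold = (0.45/0.089)^(1/0.55) = 5.0562^1.8182 ≈ 19.0412
c_gold = f(k_gold) − (n + g + δ)·k_gold = 3.7658 − 0.089×19.0412 ≈ 2.0711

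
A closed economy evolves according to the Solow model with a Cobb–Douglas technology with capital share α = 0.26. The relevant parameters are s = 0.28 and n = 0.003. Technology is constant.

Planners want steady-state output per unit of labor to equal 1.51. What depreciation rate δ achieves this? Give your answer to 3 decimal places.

In steady state, investment equals break-even investment: s·k^α = (n + δ)·k.
Since y* = [s/(n + δ)]^(α/(1−α)), we have s/(n + δ) = (y*)^((1−α)/α) = 1.51^2.8462 = 3.2315.
Therefore n + δ = s / 3.2315 = 0.28 / 3.2315 = 0.0866, so δ = 0.0866 − 0.003 = 0.0836.

δ ≈ 0.084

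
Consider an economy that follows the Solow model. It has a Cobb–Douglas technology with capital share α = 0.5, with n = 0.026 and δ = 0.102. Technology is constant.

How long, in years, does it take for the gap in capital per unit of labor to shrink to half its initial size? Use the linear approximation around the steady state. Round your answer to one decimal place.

Near the steady state the convergence rate is λ = (1 − α)(n + δ).
λ = (1 − 0.5) × 0.128 = 0.5 × 0.128 = 0.0640
Half-life = ln 2 / λ = 0.6931 / 0.0640 ≈ 10.83 years

half-life ≈ 10.8 years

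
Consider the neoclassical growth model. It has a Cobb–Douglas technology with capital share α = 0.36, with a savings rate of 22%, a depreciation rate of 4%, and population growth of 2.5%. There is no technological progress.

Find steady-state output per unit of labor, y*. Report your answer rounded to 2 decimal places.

y* = 1.99

At the steady state, Δk = 0, so s·k^α = (n + δ)·k.
Rearranging, k^(1−α) = s / (n + δ).
k^0.64 = 0.22 / (0.025 + 0.040) = 0.22 / 0.065 = 3.3846
k* = 3.3846^(1/0.64) ≈ 6.7198
y* = (k*)^α = 6.7198^0.36 ≈ 1.9854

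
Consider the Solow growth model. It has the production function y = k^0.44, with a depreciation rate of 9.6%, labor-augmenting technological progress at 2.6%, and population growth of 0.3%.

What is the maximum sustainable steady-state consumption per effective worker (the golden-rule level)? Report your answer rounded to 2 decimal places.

At the golden rule, f'(k) = n + g + δ, so α·k^(α−1) = n + g + δ and k_gold = (α/(n + g + δ))^(1/(1−α)).
k_gold = (0.44/0.125)^(1/0.56) = 3.5200^1.7857 ≈ 9.4615
c_gold = f(k_gold) − (n + g + δ)·k_gold = 2.6880 − 0.125×9.4615 ≈ 1.5053

c_gold ≈ 1.51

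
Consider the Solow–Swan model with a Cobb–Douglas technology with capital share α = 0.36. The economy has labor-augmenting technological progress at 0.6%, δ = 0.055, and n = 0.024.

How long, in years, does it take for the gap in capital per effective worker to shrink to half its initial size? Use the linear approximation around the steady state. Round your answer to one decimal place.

about 12.7 years

Near the steady state the convergence rate is λ = (1 − α)(n + g + δ).
λ = (1 − 0.36) × 0.085 = 0.64 × 0.085 = 0.0544
Half-life = ln 2 / λ = 0.6931 / 0.0544 ≈ 12.74 years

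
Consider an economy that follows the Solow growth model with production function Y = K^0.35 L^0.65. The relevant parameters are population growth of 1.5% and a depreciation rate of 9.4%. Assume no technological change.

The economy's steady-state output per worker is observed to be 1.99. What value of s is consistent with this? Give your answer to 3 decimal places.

s ≈ 0.391

In steady state, investment equals break-even investment: s·k^α = (n + δ)·k.
Since y* = [s/(n + δ)]^(α/(1−α)), we have s/(n + δ) = (y*)^((1−α)/α) = 1.99^1.8571 = 3.5892.
Therefore s = 3.5892 × (n + δ) = 3.5892 × 0.109 = 0.3912.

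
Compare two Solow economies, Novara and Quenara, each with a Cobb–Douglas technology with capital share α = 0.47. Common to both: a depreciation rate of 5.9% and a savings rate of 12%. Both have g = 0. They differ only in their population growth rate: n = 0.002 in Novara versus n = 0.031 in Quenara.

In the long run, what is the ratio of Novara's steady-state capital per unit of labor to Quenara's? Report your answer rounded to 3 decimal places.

k*_N / k*_Q ≈ 2.083

Steady-state k* = [s/(n + δ)]^(1/(1−α)), so the ratio is [ (s_N/(n + δ)_N) / (s_Q/(n + δ)_Q) ]^1.8868.
s_N/(n + δ)_N = 0.12/0.061 = 1.9672; s_Q/(n + δ)_Q = 0.12/0.090 = 1.3333.
Ratio = (1.9672/1.3333)^1.8868 = 1.4754^1.8868 ≈ 2.0830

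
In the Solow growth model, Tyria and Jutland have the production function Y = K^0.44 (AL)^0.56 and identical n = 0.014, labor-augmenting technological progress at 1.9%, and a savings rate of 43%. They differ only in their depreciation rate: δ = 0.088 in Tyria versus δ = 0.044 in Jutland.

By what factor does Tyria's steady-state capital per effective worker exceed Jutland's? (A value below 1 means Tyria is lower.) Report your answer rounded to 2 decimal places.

Steady-state k* = [s/(n + g + δ)]^(1/(1−α)), so the ratio is [ (s_T/(n + g + δ)_T) / (s_J/(n + g + δ)_J) ]^1.7857.
s_T/(n + g + δ)_T = 0.43/0.121 = 3.5537; s_J/(n + g + δ)_J = 0.43/0.077 = 5.5844.
Ratio = (3.5537/5.5844)^1.7857 = 0.6364^1.7857 ≈ 0.4462

ratio ≈ 0.45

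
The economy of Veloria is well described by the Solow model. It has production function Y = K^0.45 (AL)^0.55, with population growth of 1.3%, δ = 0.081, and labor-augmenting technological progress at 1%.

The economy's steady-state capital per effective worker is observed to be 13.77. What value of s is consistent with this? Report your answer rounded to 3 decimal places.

At the steady state, Δk = 0, so s·k^α = (n + g + δ)·k.
So s / (n + g + δ) = (k*)^(1−α) = 13.77^0.55 = 4.2307.
Therefore s = 4.2307 × (n + g + δ) = 4.2307 × 0.104 = 0.4400.

s ≈ 0.440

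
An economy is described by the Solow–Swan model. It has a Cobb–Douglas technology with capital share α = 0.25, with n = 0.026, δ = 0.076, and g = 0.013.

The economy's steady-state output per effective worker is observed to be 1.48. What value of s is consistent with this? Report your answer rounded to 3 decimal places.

s ≈ 0.373

At the steady state, Δk = 0, so s·k^α = (n + g + δ)·k.
Since y* = [s/(n + g + δ)]^(α/(1−α)), we have s/(n + g + δ) = (y*)^((1−α)/α) = 1.48^3 = 3.2418.
Therefore s = 3.2418 × (n + g + δ) = 3.2418 × 0.115 = 0.3728.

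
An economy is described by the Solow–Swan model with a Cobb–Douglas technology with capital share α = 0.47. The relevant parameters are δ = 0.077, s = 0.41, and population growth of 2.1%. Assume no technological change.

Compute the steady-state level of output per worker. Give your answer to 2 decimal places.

In steady state, investment equals break-even investment: s·k^α = (n + δ)·k.
Rearranging, k^(1−α) = s / (n + δ).
k^0.53 = 0.41 / (0.021 + 0.077) = 0.41 / 0.098 = 4.1837
k* = 4.1837^(1/0.53) ≈ 14.8852
y* = (k*)^α = 14.8852^0.47 ≈ 3.5579

y* = 3.56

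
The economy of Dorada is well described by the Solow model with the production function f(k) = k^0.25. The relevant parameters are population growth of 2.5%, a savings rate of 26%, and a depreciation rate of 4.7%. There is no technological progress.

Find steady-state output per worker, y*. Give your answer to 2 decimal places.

Steady state requires s·f(k) = (n + δ)·k, i.e. s·k^α = (n + δ)·k.
Dividing both sides by k: k^(1−α) = s / (n + δ).
k^0.75 = 0.26 / (0.025 + 0.047) = 0.26 / 0.072 = 3.6111
k* = 3.6111^(1/0.75) ≈ 5.5401
y* = (k*)^α = 5.5401^0.25 ≈ 1.5342

y* ≈ 1.53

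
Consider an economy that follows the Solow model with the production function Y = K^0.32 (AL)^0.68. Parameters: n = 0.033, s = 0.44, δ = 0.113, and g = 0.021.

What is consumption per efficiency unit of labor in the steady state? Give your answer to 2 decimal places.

c* ≈ 0.88

Steady state requires s·f(k) = (n + g + δ)·k, i.e. s·k^α = (n + g + δ)·k.
Rearranging, k^(1−α) = s / (n + g + δ).
k^0.68 = 0.44 / (0.033 + 0.021 + 0.113) = 0.44 / 0.167 = 2.6347
k* = 2.6347^(1/0.68) ≈ 4.1564
y* = (k*)^α = 4.1564^0.32 ≈ 1.5776
c* = (1 − s)·y* = (1 − 0.44) × 1.5776 ≈ 0.8835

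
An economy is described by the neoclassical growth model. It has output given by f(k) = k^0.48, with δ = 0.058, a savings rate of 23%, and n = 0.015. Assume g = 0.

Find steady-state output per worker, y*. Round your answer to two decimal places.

In steady state, investment equals break-even investment: s·k^α = (n + δ)·k.
Rearranging, k^(1−α) = s / (n + δ).
k^0.52 = 0.23 / (0.015 + 0.058) = 0.23 / 0.073 = 3.1507
k* = 3.1507^(1/0.52) ≈ 9.0881
y* = (k*)^α = 9.0881^0.48 ≈ 2.8845

y* = 2.88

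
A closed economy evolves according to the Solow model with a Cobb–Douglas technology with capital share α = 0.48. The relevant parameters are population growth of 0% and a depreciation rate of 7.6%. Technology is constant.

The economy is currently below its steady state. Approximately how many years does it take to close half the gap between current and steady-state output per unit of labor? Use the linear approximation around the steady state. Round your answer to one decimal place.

t_½ ≈ 17.5 years

Near the steady state the convergence rate is λ = (1 − α)(n + δ).
λ = (1 − 0.48) × 0.076 = 0.52 × 0.076 = 0.03952
Half-life = ln 2 / λ = 0.6931 / 0.03952 ≈ 17.54 years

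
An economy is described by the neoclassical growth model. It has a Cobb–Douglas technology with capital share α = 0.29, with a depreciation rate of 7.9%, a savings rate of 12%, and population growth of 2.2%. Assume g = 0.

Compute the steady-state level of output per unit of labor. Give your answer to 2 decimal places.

In steady state, investment equals break-even investment: s·k^α = (n + δ)·k.
Dividing both sides by k: k^(1−α) = s / (n + δ).
k^0.71 = 0.12 / (0.022 + 0.079) = 0.12 / 0.101 = 1.1881
k* = 1.1881^(1/0.71) ≈ 1.2748
y* = (k*)^α = 1.2748^0.29 ≈ 1.0729

y* = 1.07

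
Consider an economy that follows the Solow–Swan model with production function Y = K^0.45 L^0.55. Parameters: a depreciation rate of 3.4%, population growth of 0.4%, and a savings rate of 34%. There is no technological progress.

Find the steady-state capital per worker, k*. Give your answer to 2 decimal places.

k* = 53.75

At the steady state, Δk = 0, so s·k^α = (n + δ)·k.
Dividing both sides by k: k^(1−α) = s / (n + δ).
k^0.55 = 0.34 / (0.004 + 0.034) = 0.34 / 0.038 = 8.9474
k* = 8.9474^(1/0.55) ≈ 53.7475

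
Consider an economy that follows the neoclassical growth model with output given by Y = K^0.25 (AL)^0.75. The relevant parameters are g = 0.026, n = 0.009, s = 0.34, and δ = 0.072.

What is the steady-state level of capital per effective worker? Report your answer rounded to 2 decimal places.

At the steady state, Δk = 0, so s·k^α = (n + g + δ)·k.
Dividing both sides by k: k^(1−α) = s / (n + g + δ).
k^0.75 = 0.34 / (0.009 + 0.026 + 0.072) = 0.34 / 0.107 = 3.1776
k* = 3.1776^(1/0.75) ≈ 4.6716

k* ≈ 4.67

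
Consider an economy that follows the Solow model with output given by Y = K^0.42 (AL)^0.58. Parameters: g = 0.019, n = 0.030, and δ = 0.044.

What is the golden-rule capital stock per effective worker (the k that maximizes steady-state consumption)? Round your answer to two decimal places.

The golden rule sets f'(k) = n + g + δ, i.e. α·k^(α−1) = n + g + δ.
So k^(1−α) = α / (n + g + δ) = 0.42 / 0.093 = 4.5161.
k_gold = 4.5161^(1/0.58) ≈ 13.4556

k_gold ≈ 13.46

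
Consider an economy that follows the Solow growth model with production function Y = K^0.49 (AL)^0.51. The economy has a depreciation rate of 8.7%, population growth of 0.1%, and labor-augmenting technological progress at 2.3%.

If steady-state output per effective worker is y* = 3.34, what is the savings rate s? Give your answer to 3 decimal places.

Steady state requires s·f(k) = (n + g + δ)·k, i.e. s·k^α = (n + g + δ)·k.
Since y* = [s/(n + g + δ)]^(α/(1−α)), we have s/(n + g + δ) = (y*)^((1−α)/α) = 3.34^1.0408 = 3.5085.
Therefore s = 3.5085 × (n + g + δ) = 3.5085 × 0.111 = 0.3894.

s ≈ 0.389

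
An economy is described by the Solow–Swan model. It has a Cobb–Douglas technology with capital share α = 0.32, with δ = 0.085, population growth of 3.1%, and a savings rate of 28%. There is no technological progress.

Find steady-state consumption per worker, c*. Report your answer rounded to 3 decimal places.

c* ≈ 1.090

At the steady state, Δk = 0, so s·k^α = (n + δ)·k.
Rearranging, k^(1−α) = s / (n + δ).
k^0.68 = 0.28 / (0.031 + 0.085) = 0.28 / 0.116 = 2.4138
k* = 2.4138^(1/0.68) ≈ 3.6542
y* = (k*)^α = 3.6542^0.32 ≈ 1.5139
c* = (1 − s)·y* = (1 − 0.28) × 1.5139 ≈ 1.0900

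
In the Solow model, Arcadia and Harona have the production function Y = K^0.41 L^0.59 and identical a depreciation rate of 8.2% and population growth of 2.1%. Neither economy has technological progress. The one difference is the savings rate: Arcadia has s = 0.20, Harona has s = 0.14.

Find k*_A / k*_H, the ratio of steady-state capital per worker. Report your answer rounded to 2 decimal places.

Steady-state k* = [s/(n + δ)]^(1/(1−α)), so the ratio is [ (s_A/(n + δ)_A) / (s_H/(n + δ)_H) ]^1.6949.
s_A/(n + δ)_A = 0.20/0.103 = 1.9417; s_H/(n + δ)_H = 0.14/0.103 = 1.3592.
Ratio = (1.9417/1.3592)^1.6949 = 1.4286^1.6949 ≈ 1.8305

k*_A / k*_H ≈ 1.83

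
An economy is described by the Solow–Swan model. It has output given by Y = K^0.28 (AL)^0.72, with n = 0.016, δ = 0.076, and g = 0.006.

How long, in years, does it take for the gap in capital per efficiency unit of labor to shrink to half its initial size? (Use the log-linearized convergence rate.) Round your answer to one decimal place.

Near the steady state the convergence rate is λ = (1 − α)(n + g + δ).
λ = (1 − 0.28) × 0.098 = 0.72 × 0.098 = 0.07056
Half-life = ln 2 / λ = 0.6931 / 0.07056 ≈ 9.82 years

t_½ ≈ 9.8 years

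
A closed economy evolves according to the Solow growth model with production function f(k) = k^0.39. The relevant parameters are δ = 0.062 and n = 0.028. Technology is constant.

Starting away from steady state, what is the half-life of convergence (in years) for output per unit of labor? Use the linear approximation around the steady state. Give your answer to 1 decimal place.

half-life ≈ 12.6 years

Near the steady state the convergence rate is λ = (1 − α)(n + δ).
λ = (1 − 0.39) × 0.090 = 0.61 × 0.090 = 0.0549
Half-life = ln 2 / λ = 0.6931 / 0.0549 ≈ 12.62 years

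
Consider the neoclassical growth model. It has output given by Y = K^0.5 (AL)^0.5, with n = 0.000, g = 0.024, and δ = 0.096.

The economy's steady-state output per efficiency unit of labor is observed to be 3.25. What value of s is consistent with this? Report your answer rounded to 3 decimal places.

s ≈ 0.390

Steady state requires s·f(k) = (n + g + δ)·k, i.e. s·k^α = (n + g + δ)·k.
Since y* = [s/(n + g + δ)]^(α/(1−α)), we have s/(n + g + δ) = (y*)^((1−α)/α) = 3.25^1 = 3.2500.
Therefore s = 3.2500 × (n + g + δ) = 3.2500 × 0.120 = 0.3900.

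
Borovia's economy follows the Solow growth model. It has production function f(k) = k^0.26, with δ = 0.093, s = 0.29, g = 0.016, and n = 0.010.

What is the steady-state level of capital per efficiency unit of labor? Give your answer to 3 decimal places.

k* ≈ 3.333

Steady state requires s·f(k) = (n + g + δ)·k, i.e. s·k^α = (n + g + δ)·k.
Rearranging, k^(1−α) = s / (n + g + δ).
k^0.74 = 0.29 / (0.010 + 0.016 + 0.093) = 0.29 / 0.119 = 2.4370
k* = 2.4370^(1/0.74) ≈ 3.3326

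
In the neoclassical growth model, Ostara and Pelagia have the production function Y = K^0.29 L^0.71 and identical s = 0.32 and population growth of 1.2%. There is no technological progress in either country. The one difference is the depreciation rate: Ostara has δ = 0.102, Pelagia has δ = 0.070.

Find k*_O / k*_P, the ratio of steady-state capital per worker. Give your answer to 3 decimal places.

Steady-state k* = [s/(n + δ)]^(1/(1−α)), so the ratio is [ (s_O/(n + δ)_O) / (s_P/(n + δ)_P) ]^1.4085.
s_O/(n + δ)_O = 0.32/0.114 = 2.8070; s_P/(n + δ)_P = 0.32/0.082 = 3.9024.
Ratio = (2.8070/3.9024)^1.4085 = 0.7193^1.4085 ≈ 0.6287

ratio ≈ 0.629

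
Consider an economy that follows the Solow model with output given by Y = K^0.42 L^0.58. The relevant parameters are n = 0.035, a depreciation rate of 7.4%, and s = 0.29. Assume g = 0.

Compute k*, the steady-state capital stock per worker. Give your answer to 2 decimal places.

Steady state requires s·f(k) = (n + δ)·k, i.e. s·k^α = (n + δ)·k.
Dividing both sides by k: k^(1−α) = s / (n + δ).
k^0.58 = 0.29 / (0.035 + 0.074) = 0.29 / 0.109 = 2.6606
k* = 2.6606^(1/0.58) ≈ 5.4041

k* ≈ 5.40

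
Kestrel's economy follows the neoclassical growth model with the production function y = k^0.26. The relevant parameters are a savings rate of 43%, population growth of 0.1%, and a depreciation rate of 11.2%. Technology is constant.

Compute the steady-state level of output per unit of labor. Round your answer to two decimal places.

Steady state requires s·f(k) = (n + δ)·k, i.e. s·k^α = (n + δ)·k.
Rearranging, k^(1−α) = s / (n + δ).
k^0.74 = 0.43 / (0.001 + 0.112) = 0.43 / 0.113 = 3.8053
k* = 3.8053^(1/0.74) ≈ 6.0857
y* = (k*)^α = 6.0857^0.26 ≈ 1.5993

y* = 1.60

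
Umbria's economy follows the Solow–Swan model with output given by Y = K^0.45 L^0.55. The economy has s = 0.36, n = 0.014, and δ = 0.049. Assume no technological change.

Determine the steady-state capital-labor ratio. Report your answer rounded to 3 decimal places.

At the steady state, Δk = 0, so s·k^α = (n + δ)·k.
Dividing both sides by k: k^(1−α) = s / (n + δ).
k^0.55 = 0.36 / (0.014 + 0.049) = 0.36 / 0.063 = 5.7143
k* = 5.7143^(1/0.55) ≈ 23.7846

k* = 23.785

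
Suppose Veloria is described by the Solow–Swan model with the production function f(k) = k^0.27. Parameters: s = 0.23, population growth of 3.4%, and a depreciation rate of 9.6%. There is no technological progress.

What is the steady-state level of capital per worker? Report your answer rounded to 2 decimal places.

Steady state requires s·f(k) = (n + δ)·k, i.e. s·k^α = (n + δ)·k.
Dividing both sides by k: k^(1−α) = s / (n + δ).
k^0.73 = 0.23 / (0.034 + 0.096) = 0.23 / 0.130 = 1.7692
k* = 1.7692^(1/0.73) ≈ 2.1848

k* ≈ 2.18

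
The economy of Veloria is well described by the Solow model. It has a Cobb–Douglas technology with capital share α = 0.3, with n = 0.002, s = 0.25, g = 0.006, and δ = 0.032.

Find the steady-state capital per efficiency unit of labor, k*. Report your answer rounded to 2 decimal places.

k* ≈ 13.71

Steady state requires s·f(k) = (n + g + δ)·k, i.e. s·k^α = (n + g + δ)·k.
Rearranging, k^(1−α) = s / (n + g + δ).
k^0.7 = 0.25 / (0.002 + 0.006 + 0.032) = 0.25 / 0.040 = 6.2500
k* = 6.2500^(1/0.7) ≈ 13.7079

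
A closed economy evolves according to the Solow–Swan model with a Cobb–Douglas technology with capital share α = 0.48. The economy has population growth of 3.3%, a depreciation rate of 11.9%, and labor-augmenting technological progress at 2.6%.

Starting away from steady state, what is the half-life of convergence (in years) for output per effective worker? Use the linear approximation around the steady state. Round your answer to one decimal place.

half-life ≈ 7.5 years

Near the steady state the convergence rate is λ = (1 − α)(n + g + δ).
λ = (1 − 0.48) × 0.178 = 0.52 × 0.178 = 0.09256
Half-life = ln 2 / λ = 0.6931 / 0.09256 ≈ 7.49 years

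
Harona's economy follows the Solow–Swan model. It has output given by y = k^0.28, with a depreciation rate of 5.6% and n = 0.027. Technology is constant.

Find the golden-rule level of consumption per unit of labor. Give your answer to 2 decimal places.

c_gold ≈ 1.16

At the golden rule, f'(k) = n + δ, so α·k^(α−1) = n + δ and k_gold = (α/(n + δ))^(1/(1−α)).
k_gold = (0.28/0.083)^(1/0.72) = 3.3735^1.3889 ≈ 5.4132
c_gold = f(k_gold) − (n + δ)·k_gold = 1.6046 − 0.083×5.4132 ≈ 1.1553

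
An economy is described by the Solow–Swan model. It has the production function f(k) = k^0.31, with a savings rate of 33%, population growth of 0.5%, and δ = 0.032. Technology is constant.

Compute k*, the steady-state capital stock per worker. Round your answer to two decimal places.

k* = 23.84

In steady state, investment equals break-even investment: s·k^α = (n + δ)·k.
Dividing both sides by k: k^(1−α) = s / (n + δ).
k^0.69 = 0.33 / (0.005 + 0.032) = 0.33 / 0.037 = 8.9189
k* = 8.9189^(1/0.69) ≈ 23.8376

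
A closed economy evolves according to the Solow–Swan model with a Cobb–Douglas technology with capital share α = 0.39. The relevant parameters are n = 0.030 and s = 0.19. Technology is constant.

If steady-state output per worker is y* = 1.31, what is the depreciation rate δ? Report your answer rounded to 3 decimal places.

In steady state, investment equals break-even investment: s·k^α = (n + δ)·k.
Since y* = [s/(n + δ)]^(α/(1−α)), we have s/(n + δ) = (y*)^((1−α)/α) = 1.31^1.5641 = 1.5255.
Therefore n + δ = s / 1.5255 = 0.19 / 1.5255 = 0.1245, so δ = 0.1245 − 0.030 = 0.0945.

δ ≈ 0.095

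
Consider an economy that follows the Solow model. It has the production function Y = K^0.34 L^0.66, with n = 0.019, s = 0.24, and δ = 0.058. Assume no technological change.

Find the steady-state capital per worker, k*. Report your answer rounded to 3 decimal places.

k* ≈ 5.598

In steady state, investment equals break-even investment: s·k^α = (n + δ)·k.
Dividing both sides by k: k^(1−α) = s / (n + δ).
k^0.66 = 0.24 / (0.019 + 0.058) = 0.24 / 0.077 = 3.1169
k* = 3.1169^(1/0.66) ≈ 5.5984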